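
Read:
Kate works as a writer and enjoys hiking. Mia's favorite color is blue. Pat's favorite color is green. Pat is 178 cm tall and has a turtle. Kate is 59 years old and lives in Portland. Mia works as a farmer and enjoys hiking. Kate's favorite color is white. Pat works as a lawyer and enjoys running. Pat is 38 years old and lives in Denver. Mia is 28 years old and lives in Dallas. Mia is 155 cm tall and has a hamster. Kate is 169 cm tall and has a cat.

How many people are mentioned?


People: Pat, Mia, Kate. Count = 3

3


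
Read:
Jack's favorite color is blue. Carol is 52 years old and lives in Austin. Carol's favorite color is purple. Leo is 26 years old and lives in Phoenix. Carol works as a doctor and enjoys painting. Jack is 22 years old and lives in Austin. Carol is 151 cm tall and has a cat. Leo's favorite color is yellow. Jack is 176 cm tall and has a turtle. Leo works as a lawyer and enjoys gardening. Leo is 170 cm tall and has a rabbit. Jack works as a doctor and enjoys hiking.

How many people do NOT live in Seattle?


Not in Seattle: 3

3


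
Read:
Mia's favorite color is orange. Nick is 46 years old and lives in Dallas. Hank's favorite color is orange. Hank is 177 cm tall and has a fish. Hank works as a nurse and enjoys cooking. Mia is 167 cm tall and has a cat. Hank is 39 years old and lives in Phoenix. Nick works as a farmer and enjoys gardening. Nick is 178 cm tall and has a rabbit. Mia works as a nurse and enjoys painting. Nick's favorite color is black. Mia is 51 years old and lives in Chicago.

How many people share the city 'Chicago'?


Count: 1

1


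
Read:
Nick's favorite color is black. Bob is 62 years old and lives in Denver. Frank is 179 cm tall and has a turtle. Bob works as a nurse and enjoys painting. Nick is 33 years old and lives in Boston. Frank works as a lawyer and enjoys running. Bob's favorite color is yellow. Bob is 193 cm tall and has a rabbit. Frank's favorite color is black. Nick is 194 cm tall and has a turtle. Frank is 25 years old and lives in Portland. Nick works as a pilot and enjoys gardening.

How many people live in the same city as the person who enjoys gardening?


Person with hobby gardening is Nick, city Boston. Count = 1

1


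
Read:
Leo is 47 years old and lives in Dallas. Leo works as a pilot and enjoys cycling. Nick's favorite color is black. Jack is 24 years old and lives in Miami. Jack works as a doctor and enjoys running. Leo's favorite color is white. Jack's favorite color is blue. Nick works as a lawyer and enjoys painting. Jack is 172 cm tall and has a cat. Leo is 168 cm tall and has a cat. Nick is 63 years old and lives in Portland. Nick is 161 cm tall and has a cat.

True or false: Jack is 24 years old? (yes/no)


Jack is actually 24. yes

yes


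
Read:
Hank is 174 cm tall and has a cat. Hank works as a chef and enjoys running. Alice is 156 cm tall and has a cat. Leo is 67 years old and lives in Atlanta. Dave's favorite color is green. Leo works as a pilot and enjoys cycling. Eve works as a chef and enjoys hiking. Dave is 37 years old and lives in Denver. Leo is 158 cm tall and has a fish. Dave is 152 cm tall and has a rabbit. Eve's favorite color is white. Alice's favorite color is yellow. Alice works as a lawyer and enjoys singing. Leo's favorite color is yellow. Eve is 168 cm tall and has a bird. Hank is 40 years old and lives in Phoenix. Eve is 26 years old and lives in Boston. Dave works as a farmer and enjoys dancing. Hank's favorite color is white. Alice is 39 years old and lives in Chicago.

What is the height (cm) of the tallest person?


Tallest: Hank at 174 cm

174


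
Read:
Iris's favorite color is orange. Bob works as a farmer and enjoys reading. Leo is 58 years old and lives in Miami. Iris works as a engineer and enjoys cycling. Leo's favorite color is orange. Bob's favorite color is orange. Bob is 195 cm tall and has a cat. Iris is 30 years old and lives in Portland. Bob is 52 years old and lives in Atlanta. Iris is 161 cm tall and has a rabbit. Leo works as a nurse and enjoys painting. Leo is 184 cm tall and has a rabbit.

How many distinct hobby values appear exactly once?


Unique hobby values: 3

3


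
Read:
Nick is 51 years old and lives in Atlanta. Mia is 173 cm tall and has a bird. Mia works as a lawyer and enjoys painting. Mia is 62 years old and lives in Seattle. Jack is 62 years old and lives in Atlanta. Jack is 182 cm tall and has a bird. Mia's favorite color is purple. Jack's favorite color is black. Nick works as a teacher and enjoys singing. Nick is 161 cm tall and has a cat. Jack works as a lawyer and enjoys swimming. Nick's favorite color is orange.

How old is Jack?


Jack is 62 years old

62


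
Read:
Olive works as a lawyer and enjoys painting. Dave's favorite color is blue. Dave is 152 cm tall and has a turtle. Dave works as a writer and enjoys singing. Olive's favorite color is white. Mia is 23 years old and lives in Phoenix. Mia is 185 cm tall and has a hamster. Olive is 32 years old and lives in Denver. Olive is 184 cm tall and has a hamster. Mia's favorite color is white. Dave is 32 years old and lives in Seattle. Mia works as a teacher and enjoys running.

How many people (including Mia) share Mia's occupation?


Mia is a teacher. Count = 1

1


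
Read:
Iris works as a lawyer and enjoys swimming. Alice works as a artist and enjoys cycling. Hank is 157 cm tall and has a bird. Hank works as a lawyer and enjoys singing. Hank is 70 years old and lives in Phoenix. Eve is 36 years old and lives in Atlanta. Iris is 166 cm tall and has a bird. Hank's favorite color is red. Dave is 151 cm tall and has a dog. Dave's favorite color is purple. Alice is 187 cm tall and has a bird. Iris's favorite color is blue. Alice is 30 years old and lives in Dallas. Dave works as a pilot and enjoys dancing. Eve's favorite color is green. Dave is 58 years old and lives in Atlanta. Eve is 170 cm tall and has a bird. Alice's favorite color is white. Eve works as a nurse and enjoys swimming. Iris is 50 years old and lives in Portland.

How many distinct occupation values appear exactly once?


Unique occupation values: 3

3


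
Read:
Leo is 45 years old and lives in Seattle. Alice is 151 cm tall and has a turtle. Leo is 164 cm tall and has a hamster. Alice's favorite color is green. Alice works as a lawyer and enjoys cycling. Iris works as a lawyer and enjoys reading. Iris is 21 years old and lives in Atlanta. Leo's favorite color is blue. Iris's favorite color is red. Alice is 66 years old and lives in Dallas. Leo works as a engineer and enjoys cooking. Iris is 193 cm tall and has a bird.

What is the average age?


Sum=132, n=3, avg=44

44


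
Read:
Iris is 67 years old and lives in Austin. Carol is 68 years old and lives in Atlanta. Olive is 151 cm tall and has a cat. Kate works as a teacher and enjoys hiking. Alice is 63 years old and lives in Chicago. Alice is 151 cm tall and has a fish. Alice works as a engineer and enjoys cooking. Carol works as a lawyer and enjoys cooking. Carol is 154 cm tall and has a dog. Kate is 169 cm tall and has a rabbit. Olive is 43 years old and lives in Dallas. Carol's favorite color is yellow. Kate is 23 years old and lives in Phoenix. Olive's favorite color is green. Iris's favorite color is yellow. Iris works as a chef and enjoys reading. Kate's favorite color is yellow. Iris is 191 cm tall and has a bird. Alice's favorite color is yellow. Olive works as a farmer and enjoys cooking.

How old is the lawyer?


The lawyer is Carol, age 68

68


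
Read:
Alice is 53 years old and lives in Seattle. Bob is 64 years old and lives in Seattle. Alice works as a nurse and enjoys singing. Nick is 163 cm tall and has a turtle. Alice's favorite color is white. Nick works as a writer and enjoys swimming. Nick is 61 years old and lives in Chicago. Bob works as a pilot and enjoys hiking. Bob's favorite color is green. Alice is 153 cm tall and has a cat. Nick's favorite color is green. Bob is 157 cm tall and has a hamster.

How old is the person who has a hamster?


Person with hamster is Bob, age 64

64


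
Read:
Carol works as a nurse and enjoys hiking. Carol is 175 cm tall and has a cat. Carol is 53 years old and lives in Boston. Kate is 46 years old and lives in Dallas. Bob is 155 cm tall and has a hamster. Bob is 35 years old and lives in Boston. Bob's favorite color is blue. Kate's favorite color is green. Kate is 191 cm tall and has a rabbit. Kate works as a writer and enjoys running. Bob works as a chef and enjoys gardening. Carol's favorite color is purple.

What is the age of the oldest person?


Oldest: Carol at 53

53


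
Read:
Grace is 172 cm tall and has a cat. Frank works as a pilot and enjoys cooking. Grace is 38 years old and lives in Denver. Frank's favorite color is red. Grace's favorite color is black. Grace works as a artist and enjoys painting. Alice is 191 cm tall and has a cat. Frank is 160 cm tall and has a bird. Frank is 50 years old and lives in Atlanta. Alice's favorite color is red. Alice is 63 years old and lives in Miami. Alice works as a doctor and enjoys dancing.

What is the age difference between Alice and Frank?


|63 - 50| = 13

13


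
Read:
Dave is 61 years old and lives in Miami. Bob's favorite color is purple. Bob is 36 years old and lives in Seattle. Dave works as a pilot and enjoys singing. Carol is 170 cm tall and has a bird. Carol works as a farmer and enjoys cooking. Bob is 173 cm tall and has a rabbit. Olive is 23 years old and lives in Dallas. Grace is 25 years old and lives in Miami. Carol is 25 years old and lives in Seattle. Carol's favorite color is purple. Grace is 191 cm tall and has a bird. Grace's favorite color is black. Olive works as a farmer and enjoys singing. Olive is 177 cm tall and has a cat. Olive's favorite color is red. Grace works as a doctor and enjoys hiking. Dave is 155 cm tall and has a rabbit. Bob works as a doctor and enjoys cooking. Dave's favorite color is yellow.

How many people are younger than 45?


Filter: 4

4


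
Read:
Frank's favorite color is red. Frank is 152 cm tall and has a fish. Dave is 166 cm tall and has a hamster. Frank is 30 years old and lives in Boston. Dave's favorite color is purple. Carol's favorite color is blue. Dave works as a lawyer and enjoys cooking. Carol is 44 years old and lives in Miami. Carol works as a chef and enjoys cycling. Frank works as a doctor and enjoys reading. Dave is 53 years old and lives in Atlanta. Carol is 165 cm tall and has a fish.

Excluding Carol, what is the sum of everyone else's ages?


Sum (excluding Carol): 83

83


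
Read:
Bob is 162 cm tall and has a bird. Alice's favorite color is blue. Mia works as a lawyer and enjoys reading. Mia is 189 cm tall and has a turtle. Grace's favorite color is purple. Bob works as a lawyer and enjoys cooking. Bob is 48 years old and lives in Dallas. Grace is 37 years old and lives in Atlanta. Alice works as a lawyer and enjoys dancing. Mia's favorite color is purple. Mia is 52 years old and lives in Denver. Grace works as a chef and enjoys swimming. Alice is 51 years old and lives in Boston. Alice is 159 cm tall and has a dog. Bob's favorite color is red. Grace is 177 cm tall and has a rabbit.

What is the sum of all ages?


37+51+52+48 = 188

188


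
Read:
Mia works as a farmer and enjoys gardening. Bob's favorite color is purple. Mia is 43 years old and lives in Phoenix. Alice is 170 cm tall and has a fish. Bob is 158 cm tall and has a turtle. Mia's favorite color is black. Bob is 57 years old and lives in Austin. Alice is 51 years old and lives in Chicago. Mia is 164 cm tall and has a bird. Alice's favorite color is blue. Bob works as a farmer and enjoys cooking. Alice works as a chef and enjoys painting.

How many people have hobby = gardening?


Count: 1

1


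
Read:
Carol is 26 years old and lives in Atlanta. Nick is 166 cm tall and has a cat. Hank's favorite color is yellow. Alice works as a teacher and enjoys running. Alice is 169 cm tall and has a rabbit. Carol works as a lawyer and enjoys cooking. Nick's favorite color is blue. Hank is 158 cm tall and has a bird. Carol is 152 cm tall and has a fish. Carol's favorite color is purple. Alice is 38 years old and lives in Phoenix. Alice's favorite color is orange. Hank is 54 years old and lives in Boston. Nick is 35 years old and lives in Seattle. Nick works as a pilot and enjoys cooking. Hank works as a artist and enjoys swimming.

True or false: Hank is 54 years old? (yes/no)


Hank is actually 54. yes

yes


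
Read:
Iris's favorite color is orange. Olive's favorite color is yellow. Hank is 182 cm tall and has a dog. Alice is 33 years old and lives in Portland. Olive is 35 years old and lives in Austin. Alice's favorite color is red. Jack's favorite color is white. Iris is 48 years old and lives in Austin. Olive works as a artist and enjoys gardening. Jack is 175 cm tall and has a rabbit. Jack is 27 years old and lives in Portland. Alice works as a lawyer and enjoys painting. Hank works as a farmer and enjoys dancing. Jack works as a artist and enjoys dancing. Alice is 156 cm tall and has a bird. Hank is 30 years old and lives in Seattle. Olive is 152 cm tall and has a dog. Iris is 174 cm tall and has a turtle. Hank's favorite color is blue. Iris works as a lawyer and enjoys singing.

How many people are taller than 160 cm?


Taller than 160: 3

3


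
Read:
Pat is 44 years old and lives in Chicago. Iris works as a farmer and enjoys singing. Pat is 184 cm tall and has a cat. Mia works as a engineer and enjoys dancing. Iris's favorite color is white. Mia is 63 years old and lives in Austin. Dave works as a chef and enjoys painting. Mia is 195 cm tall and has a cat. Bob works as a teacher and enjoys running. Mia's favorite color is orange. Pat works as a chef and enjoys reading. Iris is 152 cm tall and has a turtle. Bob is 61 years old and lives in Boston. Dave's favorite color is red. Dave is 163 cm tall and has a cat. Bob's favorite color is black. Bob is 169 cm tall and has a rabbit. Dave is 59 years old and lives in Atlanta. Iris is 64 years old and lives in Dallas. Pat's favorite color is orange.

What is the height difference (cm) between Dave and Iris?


|163 - 152| = 11

11


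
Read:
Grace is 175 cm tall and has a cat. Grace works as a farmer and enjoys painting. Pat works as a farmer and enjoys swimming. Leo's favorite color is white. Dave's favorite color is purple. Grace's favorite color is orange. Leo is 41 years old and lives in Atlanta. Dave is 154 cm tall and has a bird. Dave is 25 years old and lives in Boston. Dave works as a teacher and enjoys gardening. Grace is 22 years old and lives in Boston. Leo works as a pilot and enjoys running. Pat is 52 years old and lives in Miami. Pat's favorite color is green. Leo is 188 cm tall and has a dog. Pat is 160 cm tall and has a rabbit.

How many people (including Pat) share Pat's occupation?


Pat is a farmer. Count = 2

2


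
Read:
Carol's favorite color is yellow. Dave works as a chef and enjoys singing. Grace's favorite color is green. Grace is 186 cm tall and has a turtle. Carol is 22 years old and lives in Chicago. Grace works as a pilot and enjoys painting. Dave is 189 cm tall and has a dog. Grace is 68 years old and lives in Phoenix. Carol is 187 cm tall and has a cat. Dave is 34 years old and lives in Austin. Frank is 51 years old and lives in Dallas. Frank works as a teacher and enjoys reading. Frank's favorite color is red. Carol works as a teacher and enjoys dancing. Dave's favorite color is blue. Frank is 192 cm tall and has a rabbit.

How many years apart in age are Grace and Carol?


68 vs 22, diff = 46

46


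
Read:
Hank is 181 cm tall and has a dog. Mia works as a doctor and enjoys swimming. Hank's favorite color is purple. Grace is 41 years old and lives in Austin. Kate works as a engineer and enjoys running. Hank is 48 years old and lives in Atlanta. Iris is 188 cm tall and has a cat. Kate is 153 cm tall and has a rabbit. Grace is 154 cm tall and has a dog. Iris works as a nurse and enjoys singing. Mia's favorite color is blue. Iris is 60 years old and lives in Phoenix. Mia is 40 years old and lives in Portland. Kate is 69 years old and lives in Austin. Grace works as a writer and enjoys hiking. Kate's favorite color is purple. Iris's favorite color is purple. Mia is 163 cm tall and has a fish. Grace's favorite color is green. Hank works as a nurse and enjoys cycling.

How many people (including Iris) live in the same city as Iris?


Iris lives in Phoenix. Count = 1

1


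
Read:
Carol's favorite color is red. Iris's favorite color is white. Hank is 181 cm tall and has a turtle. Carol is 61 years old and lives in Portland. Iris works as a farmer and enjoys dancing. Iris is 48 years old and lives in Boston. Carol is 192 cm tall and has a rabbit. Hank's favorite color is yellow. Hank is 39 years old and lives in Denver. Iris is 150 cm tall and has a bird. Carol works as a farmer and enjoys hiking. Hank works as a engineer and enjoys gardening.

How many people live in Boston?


Count in Boston: 1

1


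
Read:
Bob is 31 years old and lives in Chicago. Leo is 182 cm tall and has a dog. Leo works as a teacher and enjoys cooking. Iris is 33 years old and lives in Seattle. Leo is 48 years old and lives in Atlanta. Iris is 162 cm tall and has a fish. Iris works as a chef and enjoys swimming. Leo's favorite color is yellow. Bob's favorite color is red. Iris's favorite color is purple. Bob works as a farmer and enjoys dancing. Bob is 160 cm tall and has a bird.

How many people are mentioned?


People: Iris, Leo, Bob. Count = 3

3


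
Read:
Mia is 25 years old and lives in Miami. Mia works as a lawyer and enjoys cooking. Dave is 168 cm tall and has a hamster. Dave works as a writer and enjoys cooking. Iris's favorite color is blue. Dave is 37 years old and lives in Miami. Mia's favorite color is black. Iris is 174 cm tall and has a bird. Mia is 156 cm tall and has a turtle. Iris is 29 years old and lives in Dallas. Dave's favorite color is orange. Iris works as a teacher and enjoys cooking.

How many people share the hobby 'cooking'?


Count: 3

3


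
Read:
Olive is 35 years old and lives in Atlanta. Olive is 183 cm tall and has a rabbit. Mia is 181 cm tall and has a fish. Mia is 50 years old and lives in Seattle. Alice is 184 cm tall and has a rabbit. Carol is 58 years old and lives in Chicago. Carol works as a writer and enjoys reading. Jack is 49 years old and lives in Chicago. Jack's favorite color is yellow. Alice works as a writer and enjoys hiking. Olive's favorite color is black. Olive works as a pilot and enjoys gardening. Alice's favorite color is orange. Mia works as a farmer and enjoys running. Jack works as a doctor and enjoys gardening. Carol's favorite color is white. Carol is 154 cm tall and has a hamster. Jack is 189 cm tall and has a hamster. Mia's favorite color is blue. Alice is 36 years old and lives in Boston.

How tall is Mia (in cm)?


Mia is 181 cm tall

181


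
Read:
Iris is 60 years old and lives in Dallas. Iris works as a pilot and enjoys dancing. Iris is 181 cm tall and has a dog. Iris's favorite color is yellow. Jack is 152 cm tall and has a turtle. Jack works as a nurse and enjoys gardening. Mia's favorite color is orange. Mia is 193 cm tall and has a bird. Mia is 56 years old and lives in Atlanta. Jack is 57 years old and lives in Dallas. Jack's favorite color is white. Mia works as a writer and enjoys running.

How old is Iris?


Iris is 60 years old

60


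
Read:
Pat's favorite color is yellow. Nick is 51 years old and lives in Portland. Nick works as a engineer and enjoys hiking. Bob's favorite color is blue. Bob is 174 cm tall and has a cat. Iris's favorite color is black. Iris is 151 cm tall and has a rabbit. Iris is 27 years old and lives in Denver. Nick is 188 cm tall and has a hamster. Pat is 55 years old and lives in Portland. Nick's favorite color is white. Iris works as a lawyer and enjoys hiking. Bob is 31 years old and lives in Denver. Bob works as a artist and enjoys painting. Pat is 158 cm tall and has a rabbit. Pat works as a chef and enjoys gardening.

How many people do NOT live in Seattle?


Not in Seattle: 4

4


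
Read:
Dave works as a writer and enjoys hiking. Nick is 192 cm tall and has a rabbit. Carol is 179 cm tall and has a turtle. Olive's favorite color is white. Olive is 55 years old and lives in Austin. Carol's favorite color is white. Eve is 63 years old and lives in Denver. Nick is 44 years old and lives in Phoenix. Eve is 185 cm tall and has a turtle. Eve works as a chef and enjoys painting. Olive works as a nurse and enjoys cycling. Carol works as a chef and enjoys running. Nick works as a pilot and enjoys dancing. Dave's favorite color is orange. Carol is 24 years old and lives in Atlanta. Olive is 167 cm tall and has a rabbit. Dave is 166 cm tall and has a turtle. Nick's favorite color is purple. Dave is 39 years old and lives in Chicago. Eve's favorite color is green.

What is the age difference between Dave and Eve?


|39 - 63| = 24

24


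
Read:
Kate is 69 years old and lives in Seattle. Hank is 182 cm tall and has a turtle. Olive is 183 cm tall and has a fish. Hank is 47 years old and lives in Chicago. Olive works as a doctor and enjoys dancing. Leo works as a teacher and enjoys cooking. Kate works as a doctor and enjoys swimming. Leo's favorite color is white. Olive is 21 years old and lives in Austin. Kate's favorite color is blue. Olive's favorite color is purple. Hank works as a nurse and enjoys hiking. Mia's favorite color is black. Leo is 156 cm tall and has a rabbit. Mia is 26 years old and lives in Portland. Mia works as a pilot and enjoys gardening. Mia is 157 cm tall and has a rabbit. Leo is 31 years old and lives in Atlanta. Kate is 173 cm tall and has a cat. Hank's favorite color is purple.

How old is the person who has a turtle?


Person with turtle is Hank, age 47

47


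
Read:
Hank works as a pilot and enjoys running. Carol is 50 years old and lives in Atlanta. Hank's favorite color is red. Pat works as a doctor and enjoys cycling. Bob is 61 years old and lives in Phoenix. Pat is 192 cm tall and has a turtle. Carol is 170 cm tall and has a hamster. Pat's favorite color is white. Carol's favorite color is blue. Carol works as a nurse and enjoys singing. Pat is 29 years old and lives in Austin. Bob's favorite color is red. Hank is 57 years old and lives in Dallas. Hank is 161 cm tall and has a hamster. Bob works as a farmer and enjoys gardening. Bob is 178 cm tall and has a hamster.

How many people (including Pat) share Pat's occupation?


Pat is a doctor. Count = 1

1


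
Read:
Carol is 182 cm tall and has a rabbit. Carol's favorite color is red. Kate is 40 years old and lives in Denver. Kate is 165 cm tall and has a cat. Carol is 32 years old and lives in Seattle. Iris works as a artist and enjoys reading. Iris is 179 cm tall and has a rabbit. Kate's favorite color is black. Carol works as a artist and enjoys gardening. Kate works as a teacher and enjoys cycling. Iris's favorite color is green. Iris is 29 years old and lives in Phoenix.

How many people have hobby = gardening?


Count: 1

1


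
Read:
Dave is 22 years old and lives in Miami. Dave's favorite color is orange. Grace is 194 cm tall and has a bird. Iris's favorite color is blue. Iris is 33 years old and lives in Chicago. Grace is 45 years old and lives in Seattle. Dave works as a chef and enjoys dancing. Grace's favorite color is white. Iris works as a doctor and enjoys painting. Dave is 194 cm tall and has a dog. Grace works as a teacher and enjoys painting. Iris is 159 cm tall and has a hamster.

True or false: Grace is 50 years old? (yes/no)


Grace is actually 45. no

no


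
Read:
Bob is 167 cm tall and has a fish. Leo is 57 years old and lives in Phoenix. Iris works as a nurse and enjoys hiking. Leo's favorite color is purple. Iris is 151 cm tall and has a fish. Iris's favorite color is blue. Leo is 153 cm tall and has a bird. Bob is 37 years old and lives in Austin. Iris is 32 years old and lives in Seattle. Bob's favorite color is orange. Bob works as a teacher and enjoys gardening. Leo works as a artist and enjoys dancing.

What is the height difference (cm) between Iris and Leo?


|151 - 153| = 2

2


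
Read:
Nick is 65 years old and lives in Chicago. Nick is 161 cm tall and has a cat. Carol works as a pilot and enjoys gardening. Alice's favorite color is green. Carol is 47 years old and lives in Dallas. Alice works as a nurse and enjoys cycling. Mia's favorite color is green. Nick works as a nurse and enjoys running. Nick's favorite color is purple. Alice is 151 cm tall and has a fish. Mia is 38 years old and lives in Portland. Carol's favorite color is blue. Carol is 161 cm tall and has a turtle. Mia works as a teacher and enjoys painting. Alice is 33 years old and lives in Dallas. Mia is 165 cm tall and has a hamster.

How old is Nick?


Nick is 65 years old

65


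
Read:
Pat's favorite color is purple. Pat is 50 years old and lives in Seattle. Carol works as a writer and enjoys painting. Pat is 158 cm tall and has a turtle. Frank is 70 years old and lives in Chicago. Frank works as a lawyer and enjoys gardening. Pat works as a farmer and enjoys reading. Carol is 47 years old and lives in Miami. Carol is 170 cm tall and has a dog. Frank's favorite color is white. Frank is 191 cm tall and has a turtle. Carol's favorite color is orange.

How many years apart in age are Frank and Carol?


70 vs 47, diff = 23

23


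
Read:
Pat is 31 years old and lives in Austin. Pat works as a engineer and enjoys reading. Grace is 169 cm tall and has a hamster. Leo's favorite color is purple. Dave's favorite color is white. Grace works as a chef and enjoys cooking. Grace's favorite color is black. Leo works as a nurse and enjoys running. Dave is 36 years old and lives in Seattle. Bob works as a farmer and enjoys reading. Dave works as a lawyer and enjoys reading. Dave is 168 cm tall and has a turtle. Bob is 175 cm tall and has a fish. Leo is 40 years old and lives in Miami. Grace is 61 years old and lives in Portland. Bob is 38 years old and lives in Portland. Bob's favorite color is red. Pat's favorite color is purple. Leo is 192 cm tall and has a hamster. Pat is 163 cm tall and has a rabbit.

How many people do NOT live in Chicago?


Not in Chicago: 5

5


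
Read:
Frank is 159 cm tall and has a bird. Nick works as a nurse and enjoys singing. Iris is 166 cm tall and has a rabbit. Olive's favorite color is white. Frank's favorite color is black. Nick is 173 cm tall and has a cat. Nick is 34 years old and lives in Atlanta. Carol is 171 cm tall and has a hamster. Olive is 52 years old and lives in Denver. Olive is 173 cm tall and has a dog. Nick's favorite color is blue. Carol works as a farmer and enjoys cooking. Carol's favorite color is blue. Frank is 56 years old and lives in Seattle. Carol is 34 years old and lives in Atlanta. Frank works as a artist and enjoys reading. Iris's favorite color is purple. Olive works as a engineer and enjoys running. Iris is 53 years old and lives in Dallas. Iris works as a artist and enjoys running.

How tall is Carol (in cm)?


Carol is 171 cm tall

171


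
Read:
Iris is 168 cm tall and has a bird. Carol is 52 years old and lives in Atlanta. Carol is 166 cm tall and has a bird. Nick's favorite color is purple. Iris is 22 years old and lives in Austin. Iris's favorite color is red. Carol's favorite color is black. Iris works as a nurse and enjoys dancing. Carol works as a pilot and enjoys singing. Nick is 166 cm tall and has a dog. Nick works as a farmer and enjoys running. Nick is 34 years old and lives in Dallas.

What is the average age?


Sum=108, n=3, avg=36

36


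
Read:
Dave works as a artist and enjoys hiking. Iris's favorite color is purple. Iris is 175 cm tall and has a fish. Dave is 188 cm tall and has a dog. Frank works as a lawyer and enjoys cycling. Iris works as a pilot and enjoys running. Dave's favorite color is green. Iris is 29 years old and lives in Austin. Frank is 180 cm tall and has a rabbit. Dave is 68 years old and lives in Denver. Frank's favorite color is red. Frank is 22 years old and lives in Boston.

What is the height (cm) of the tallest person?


Tallest: Dave at 188 cm

188


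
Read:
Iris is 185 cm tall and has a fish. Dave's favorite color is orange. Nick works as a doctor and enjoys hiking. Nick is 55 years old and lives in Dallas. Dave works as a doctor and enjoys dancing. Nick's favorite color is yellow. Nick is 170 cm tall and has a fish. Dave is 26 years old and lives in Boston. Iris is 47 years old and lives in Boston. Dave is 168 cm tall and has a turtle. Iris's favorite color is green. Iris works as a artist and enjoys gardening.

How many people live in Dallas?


Count in Dallas: 1

1


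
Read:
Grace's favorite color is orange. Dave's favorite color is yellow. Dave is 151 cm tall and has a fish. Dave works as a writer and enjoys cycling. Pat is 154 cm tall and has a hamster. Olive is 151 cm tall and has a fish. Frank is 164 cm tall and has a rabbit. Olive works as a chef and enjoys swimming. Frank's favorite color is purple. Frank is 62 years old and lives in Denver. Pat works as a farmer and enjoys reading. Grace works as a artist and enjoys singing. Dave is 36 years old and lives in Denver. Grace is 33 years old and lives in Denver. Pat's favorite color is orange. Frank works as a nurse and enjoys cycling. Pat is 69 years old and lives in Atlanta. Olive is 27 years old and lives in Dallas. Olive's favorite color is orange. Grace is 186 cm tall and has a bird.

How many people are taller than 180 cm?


Taller than 180: 1

1


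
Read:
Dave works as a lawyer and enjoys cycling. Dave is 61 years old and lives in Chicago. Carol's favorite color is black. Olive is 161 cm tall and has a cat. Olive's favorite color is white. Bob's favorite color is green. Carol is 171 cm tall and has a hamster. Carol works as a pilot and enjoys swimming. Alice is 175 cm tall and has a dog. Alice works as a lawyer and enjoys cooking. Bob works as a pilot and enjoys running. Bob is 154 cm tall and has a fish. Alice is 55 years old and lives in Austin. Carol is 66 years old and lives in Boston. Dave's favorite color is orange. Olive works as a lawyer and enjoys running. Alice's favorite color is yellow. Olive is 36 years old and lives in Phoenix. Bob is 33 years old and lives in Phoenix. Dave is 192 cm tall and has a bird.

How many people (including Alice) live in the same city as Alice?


Alice lives in Austin. Count = 1

1


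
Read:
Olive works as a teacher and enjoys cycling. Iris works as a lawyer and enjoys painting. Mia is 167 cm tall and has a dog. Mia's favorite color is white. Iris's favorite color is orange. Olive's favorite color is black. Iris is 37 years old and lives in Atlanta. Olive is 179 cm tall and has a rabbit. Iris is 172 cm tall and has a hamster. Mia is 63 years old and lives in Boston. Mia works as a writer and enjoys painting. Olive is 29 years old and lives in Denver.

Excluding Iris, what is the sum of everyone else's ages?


Sum (excluding Iris): 92

92


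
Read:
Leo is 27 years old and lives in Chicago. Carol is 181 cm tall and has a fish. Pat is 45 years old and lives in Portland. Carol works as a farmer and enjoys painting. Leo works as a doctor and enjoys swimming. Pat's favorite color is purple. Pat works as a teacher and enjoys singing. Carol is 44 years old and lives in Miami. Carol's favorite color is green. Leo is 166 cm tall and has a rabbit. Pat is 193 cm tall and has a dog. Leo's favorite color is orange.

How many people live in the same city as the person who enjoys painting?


Person with hobby painting is Carol, city Miami. Count = 1

1


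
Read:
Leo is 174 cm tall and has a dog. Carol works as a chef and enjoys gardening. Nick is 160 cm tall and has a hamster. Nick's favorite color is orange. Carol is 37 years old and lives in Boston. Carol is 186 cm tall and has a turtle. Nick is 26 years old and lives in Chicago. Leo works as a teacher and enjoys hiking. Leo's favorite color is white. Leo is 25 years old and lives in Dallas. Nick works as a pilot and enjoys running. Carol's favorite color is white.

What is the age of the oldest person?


Oldest: Carol at 37

37


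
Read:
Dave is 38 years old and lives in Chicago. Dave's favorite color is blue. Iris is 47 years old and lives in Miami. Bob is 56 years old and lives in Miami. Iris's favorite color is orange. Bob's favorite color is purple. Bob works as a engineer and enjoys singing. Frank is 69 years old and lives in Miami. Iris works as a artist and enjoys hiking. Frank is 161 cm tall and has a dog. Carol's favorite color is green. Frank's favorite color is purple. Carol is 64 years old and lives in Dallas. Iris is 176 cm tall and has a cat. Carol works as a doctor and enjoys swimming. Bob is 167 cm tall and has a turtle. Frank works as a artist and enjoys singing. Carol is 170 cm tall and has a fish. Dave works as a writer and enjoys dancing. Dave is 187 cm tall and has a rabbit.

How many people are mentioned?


People: Carol, Iris, Bob, Dave, Frank. Count = 5

5


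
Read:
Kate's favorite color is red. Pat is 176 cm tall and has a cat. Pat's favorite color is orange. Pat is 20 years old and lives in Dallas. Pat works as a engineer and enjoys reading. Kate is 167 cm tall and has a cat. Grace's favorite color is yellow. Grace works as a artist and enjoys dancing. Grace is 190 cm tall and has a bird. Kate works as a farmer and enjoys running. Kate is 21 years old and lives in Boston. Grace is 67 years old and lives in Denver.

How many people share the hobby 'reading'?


Count: 1

1


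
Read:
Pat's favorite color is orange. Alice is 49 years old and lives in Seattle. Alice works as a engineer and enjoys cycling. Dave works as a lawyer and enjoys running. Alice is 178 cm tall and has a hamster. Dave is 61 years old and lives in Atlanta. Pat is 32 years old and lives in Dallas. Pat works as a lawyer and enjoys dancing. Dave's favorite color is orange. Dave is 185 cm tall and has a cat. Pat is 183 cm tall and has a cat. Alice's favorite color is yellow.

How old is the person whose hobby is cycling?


Person with hobby=cycling is Alice, age 49

49


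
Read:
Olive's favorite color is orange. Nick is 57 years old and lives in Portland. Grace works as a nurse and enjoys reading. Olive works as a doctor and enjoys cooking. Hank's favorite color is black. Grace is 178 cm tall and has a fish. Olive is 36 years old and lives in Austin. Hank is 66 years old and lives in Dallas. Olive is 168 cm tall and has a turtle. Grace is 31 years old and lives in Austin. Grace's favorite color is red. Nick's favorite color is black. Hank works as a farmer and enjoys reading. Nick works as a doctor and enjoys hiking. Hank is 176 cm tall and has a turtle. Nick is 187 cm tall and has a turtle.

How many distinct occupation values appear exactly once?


Unique occupation values: 2

2


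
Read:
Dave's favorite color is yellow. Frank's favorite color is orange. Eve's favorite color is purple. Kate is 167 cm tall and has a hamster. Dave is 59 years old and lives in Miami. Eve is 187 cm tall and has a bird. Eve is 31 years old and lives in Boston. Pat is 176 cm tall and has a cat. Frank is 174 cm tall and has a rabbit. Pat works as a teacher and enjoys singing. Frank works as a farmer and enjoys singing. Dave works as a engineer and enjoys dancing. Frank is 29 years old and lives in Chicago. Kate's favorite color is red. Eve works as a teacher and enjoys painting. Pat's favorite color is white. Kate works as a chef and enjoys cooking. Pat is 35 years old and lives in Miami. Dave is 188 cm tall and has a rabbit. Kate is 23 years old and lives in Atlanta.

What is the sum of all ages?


59+23+35+31+29 = 177

177


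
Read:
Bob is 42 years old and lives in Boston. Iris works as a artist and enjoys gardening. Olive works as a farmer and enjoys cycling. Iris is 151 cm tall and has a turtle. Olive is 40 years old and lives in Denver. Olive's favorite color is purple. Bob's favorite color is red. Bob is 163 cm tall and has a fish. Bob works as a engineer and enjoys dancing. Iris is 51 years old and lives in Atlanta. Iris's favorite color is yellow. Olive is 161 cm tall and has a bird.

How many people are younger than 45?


Filter: 2

2


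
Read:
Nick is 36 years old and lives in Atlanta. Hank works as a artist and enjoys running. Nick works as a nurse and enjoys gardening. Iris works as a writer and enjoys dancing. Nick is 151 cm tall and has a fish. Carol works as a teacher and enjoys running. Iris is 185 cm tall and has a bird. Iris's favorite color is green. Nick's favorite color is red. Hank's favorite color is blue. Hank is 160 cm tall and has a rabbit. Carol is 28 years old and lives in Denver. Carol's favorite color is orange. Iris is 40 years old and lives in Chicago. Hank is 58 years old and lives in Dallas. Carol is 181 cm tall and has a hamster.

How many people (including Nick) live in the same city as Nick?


Nick lives in Atlanta. Count = 1

1


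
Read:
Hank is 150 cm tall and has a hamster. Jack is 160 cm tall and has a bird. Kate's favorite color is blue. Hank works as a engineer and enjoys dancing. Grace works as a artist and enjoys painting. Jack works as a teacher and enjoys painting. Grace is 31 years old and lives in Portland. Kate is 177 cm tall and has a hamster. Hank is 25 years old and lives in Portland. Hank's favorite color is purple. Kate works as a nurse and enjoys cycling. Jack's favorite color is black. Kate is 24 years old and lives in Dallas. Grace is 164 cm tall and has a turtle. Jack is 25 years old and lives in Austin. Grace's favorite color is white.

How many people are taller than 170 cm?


Taller than 170: 1

1


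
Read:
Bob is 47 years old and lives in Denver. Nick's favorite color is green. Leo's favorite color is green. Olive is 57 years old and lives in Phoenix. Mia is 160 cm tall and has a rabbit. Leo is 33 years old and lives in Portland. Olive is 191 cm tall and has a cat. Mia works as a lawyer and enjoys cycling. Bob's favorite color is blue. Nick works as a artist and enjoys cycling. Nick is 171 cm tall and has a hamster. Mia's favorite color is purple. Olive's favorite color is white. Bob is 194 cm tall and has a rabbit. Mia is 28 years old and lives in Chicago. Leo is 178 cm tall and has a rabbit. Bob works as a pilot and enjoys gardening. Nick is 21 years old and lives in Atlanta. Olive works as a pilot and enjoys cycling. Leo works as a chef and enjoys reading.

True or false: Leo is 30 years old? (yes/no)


Leo is actually 33. no

no


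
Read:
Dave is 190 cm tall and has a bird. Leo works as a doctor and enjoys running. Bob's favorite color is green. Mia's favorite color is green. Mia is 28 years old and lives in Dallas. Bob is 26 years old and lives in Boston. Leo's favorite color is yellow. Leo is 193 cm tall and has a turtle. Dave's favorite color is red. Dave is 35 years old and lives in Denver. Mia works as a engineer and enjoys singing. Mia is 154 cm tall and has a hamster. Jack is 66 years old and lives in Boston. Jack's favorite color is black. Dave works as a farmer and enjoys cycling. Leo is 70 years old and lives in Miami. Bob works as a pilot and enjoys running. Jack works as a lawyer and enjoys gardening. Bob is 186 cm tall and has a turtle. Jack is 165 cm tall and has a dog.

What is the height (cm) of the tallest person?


Tallest: Leo at 193 cm

193


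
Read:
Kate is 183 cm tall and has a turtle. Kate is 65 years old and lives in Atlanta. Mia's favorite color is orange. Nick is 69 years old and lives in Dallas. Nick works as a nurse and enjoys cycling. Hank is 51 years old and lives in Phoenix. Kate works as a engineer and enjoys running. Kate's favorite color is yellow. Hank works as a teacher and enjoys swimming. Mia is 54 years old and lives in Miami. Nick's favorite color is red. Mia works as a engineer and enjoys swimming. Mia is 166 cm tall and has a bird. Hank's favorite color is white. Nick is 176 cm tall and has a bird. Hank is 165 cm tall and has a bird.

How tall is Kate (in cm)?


Kate is 183 cm tall

183


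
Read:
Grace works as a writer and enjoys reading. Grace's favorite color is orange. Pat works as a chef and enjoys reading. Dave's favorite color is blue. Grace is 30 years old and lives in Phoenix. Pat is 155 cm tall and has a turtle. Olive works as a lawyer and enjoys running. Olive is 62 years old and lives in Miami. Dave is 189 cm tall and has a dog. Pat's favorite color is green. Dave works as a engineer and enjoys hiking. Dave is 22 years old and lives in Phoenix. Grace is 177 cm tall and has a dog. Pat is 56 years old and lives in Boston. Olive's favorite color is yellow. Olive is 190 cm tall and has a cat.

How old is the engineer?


The engineer is Dave, age 22

22
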